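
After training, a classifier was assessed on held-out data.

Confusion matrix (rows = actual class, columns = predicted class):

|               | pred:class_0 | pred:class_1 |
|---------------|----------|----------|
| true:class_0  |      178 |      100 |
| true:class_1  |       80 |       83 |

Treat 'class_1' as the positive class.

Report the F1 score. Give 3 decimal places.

0.480

Precision = TP/(TP+FP) = 83/183 = 0.4536
Recall = TP/(TP+FN) = 83/163 = 0.5092
F1 = 2·TP/(2·TP+FP+FN) = 166/346 = 0.480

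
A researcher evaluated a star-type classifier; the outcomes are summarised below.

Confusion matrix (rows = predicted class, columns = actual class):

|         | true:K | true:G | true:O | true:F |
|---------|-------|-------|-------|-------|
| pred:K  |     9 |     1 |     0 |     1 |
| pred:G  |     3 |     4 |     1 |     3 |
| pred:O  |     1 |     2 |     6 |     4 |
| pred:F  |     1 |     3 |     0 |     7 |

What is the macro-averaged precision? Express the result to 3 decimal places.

0.570

Per-class precision (TP/(TP+FP)):
  K: TP=9, FP=1+0+1=2 → 9/11 = 0.8182
  G: TP=4, FP=3+1+3=7 → 4/11 = 0.3636
  O: TP=6, FP=1+2+4=7 → 6/13 = 0.4615
  F: TP=7, FP=1+3+0=4 → 7/11 = 0.6364
Macro-precision = mean = (0.8182 + 0.3636 + 0.4615 + 0.6364) / 4 = 0.570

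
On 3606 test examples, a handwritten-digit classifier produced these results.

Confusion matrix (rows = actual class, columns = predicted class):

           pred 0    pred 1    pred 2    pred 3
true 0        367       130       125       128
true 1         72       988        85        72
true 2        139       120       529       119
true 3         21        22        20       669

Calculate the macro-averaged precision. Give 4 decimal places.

Per-class precision (TP/(TP+FP)):
  0: TP=367, FP=72+139+21=232 → 367/599 = 0.61269
  1: TP=988, FP=130+120+22=272 → 988/1260 = 0.78413
  2: TP=529, FP=125+85+20=230 → 529/759 = 0.69697
  3: TP=669, FP=128+72+119=319 → 669/988 = 0.67713
Macro-precision = mean = (0.61269 + 0.78413 + 0.69697 + 0.67713) / 4 = 0.6927

0.6927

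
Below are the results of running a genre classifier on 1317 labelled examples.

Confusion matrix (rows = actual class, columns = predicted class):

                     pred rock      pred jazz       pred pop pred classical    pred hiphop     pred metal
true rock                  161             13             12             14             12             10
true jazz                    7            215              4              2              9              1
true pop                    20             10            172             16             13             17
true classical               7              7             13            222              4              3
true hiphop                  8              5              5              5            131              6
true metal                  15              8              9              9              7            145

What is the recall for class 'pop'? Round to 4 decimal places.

0.6935

Take TP from the diagonal, FP from the rest of the 'pop' prediction marginal, FN from the rest of the 'pop' actual marginal.
recall = TP/(TP+FN).
pop: TP=172, FN=20+10+16+13+17=76 → 172/248 = 0.69355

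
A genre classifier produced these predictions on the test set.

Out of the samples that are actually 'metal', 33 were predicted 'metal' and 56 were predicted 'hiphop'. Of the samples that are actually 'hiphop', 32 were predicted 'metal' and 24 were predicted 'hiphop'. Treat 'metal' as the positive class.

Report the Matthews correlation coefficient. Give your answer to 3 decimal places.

-0.196

MCC = (TP·TN − FP·FN) / √((TP+FP)(TP+FN)(TN+FP)(TN+FN))
Numerator = 33·24 − 32·56 = -1000
Denominator = √(65·89·56·80) = √25916800 = 5090.8545
MCC = -1000 / 5090.8545 = -0.196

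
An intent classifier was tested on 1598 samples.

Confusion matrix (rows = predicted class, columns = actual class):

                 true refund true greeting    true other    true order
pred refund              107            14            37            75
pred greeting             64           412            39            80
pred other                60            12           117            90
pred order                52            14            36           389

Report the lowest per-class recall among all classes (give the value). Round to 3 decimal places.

Per-class recall (TP/(TP+FN)):
  refund: TP=107, FN=64+60+52=176 → 107/283 = 0.3781
  greeting: TP=412, FN=14+12+14=40 → 412/452 = 0.9115
  other: TP=117, FN=37+39+36=112 → 117/229 = 0.5109
  order: TP=389, FN=75+80+90=245 → 389/634 = 0.6136
Lowest is class 'refund' with recall = 0.378.

0.378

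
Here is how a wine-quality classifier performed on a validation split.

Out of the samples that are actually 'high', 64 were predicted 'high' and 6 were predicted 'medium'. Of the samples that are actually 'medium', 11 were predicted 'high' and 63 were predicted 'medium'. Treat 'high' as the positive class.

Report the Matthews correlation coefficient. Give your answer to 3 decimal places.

MCC = (TP·TN − FP·FN) / √((TP+FP)(TP+FN)(TN+FP)(TN+FN))
Numerator = 64·63 − 11·6 = 3966
Denominator = √(75·70·74·69) = √26806500 = 5177.4994
MCC = 3966 / 5177.4994 = 0.766

0.766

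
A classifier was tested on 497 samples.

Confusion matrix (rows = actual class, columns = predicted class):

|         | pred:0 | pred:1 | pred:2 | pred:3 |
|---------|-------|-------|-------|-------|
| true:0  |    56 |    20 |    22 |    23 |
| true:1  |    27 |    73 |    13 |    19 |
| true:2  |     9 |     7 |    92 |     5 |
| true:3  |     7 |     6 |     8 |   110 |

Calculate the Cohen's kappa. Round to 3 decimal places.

0.555

Observed agreement pₒ = trace/N = 331/497 = 0.6660
Expected agreement pₑ = Σ (rowᵢ·colᵢ)/N² = (121·99 + 132·106 + 113·135 + 131·157)/497² = 0.2502
κ = (pₒ − pₑ)/(1 − pₑ) = (0.6660 − 0.2502)/(1 − 0.2502) = 0.555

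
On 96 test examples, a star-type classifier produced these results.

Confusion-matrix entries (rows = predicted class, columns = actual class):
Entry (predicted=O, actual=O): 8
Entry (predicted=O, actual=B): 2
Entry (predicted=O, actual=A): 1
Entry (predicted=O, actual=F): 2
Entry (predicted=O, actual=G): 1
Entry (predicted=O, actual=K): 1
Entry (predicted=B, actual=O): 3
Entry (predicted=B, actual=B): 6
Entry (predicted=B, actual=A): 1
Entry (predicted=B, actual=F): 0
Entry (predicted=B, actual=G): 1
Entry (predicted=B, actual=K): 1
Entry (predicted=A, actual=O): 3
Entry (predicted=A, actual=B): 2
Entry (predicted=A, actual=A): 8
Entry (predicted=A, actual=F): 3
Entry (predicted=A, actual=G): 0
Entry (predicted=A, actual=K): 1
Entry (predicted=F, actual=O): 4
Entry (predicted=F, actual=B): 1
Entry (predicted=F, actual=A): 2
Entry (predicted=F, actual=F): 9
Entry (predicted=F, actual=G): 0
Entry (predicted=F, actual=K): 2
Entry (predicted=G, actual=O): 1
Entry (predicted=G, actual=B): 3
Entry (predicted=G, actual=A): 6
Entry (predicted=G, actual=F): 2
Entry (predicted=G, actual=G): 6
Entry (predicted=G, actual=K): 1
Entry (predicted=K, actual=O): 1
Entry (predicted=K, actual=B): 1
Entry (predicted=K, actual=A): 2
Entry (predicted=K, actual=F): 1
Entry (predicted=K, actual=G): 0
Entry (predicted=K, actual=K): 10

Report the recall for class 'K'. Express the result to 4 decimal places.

0.6250

Treat 'K' as positive and all other classes as negative.
recall = TP/(TP+FN).
K: TP=10, FN=1+1+1+2+1=6 → 10/16 = 0.62500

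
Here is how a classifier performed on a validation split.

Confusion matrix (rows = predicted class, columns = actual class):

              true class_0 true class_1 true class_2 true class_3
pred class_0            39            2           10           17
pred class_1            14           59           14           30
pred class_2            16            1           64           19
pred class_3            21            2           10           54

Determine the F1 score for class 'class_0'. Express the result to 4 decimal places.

F1 score = 2·TP/(2·TP+FP+FN).
class_0: TP=39, FP=2+10+17=29, FN=14+16+21=51 → 78/158 = 0.49367

0.4937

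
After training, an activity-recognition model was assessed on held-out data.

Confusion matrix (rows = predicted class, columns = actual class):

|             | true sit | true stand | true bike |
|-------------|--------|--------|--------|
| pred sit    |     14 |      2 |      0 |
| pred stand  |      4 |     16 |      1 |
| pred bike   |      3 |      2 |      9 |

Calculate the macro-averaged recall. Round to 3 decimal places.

Per-class recall (TP/(TP+FN)):
  sit: TP=14, FN=4+3=7 → 14/21 = 0.6667
  stand: TP=16, FN=2+2=4 → 16/20 = 0.8000
  bike: TP=9, FN=0+1=1 → 9/10 = 0.9000
Macro-recall = mean = (0.6667 + 0.8000 + 0.9000) / 3 = 0.789

0.789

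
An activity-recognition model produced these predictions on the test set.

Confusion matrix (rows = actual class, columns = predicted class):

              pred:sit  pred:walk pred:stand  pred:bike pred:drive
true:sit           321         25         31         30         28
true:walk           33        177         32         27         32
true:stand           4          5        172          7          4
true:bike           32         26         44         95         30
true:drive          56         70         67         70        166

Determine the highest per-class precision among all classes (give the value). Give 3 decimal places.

Per-class precision (TP/(TP+FP)):
  sit: TP=321, FP=33+4+32+56=125 → 321/446 = 0.7197
  walk: TP=177, FP=25+5+26+70=126 → 177/303 = 0.5842
  stand: TP=172, FP=31+32+44+67=174 → 172/346 = 0.4971
  bike: TP=95, FP=30+27+7+70=134 → 95/229 = 0.4148
  drive: TP=166, FP=28+32+4+30=94 → 166/260 = 0.6385
Highest is class 'sit' with precision = 0.720.

0.720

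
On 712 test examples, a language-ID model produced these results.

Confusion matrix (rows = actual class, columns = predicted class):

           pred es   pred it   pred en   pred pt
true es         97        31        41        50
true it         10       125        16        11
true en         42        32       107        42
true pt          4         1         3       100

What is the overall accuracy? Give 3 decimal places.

0.603

Accuracy = trace / total = (97+125+107+100=429) / 712 = 429/712 = 0.603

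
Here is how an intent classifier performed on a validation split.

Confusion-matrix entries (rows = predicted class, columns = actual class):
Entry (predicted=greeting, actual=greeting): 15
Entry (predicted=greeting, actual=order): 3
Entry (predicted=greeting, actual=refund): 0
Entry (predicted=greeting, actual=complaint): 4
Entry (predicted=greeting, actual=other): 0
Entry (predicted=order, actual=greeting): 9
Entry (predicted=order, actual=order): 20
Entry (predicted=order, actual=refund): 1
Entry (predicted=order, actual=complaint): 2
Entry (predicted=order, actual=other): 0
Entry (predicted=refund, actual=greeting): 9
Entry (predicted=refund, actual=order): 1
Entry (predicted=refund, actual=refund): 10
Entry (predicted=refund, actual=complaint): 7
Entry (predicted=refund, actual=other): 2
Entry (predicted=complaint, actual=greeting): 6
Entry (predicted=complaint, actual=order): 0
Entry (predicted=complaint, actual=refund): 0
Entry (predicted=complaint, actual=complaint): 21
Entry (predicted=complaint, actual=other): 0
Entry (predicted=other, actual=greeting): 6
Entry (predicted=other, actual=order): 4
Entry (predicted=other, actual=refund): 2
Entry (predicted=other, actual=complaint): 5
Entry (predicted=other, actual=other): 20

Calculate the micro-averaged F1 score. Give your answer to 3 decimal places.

0.585

Micro-averaging pools counts across classes: ΣTP=86, ΣFP=61, ΣFN=61.
Micro-F1 score = 2·TP/(2·TP+FP+FN) on pooled counts = 0.585 (equals overall accuracy in single-label multiclass).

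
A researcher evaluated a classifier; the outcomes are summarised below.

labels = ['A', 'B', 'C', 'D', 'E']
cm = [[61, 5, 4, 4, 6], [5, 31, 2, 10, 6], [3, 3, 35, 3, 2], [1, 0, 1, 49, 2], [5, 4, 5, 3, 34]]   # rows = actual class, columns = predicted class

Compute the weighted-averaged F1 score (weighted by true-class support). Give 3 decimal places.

0.736

Per-class F1 score (2·TP/(2·TP+FP+FN)):
  A: TP=61, FP=5+3+1+5=14, FN=5+4+4+6=19 → 122/155 = 0.7871
  B: TP=31, FP=5+3+0+4=12, FN=5+2+10+6=23 → 62/97 = 0.6392
  C: TP=35, FP=4+2+1+5=12, FN=3+3+3+2=11 → 70/93 = 0.7527
  D: TP=49, FP=4+10+3+3=20, FN=1+0+1+2=4 → 98/122 = 0.8033
  E: TP=34, FP=6+6+2+2=16, FN=5+4+5+3=17 → 68/101 = 0.6733
Weighted-F1 score = Σ (supportᵢ/N)·F1 scoreᵢ with N=284: (80/284)·0.7871 + (54/284)·0.6392 + (46/284)·0.7527 + (53/284)·0.8033 + (51/284)·0.6733 = 0.736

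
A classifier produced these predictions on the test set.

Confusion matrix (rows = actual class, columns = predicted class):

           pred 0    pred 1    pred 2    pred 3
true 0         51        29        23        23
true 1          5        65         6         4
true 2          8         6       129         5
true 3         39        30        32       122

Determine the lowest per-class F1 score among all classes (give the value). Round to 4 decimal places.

0.4454

Per-class F1 score (2·TP/(2·TP+FP+FN)):
  0: TP=51, FP=5+8+39=52, FN=29+23+23=75 → 102/229 = 0.44541
  1: TP=65, FP=29+6+30=65, FN=5+6+4=15 → 130/210 = 0.61905
  2: TP=129, FP=23+6+32=61, FN=8+6+5=19 → 258/338 = 0.76331
  3: TP=122, FP=23+4+5=32, FN=39+30+32=101 → 244/377 = 0.64721
Lowest is class '0' with F1 score = 0.4454.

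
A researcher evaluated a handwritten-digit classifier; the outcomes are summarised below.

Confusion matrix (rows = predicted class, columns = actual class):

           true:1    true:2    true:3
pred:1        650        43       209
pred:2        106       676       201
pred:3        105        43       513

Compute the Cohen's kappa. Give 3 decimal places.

0.586

Observed agreement pₒ = trace/N = 1839/2546 = 0.7223
Expected agreement pₑ = Σ (rowᵢ·colᵢ)/N² = (861·902 + 762·983 + 923·661)/2546² = 0.3295
κ = (pₒ − pₑ)/(1 − pₑ) = (0.7223 − 0.3295)/(1 − 0.3295) = 0.586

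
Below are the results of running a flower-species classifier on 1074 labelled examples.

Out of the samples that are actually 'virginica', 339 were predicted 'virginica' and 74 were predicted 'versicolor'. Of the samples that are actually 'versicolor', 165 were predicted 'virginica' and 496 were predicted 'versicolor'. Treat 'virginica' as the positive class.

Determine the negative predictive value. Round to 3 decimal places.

NPV = TN/(TN+FN) = 496/(496+74) = 0.870

0.870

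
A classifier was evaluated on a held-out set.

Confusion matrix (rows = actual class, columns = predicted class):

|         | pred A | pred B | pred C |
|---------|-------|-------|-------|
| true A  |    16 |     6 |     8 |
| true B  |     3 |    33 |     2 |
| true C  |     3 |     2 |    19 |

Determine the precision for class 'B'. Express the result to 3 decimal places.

Take TP from the diagonal, FP from the rest of the 'B' prediction marginal, FN from the rest of the 'B' actual marginal.
precision = TP/(TP+FP).
B: TP=33, FP=6+2=8 → 33/41 = 0.8049

0.805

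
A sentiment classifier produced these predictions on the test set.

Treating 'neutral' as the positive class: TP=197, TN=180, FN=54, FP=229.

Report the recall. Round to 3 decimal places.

0.785

Recall = TP/(TP+FN) = 197/(197+54) = 197/251 = 0.785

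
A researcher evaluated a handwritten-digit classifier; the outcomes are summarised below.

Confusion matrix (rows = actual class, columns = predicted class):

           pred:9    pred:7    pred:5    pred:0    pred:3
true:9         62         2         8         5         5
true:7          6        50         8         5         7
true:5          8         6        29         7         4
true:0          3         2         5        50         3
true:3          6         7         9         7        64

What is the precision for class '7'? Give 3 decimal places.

0.746

Treat '7' as positive and all other classes as negative.
precision = TP/(TP+FP).
7: TP=50, FP=2+6+2+7=17 → 50/67 = 0.7463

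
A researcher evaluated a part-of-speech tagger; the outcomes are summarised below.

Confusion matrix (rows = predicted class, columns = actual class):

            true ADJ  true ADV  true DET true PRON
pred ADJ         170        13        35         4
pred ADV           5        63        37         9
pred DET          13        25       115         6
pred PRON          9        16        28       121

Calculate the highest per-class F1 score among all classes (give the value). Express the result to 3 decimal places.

Per-class F1 score (2·TP/(2·TP+FP+FN)):
  ADJ: TP=170, FP=13+35+4=52, FN=5+13+9=27 → 340/419 = 0.8115
  ADV: TP=63, FP=5+37+9=51, FN=13+25+16=54 → 126/231 = 0.5455
  DET: TP=115, FP=13+25+6=44, FN=35+37+28=100 → 230/374 = 0.6150
  PRON: TP=121, FP=9+16+28=53, FN=4+9+6=19 → 242/314 = 0.7707
Highest is class 'ADJ' with F1 score = 0.811.

0.811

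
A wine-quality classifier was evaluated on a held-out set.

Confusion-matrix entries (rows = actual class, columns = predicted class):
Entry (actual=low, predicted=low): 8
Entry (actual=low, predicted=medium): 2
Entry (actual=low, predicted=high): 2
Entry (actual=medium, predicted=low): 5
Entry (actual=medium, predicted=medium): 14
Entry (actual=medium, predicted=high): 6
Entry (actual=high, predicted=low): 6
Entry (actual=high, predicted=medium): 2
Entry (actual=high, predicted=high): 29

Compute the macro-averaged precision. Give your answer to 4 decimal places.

Per-class precision (TP/(TP+FP)):
  low: TP=8, FP=5+6=11 → 8/19 = 0.42105
  medium: TP=14, FP=2+2=4 → 14/18 = 0.77778
  high: TP=29, FP=2+6=8 → 29/37 = 0.78378
Macro-precision = mean = (0.42105 + 0.77778 + 0.78378) / 3 = 0.6609

0.6609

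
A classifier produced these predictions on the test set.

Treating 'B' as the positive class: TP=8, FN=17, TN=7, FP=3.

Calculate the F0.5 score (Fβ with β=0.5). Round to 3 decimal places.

0.580

Fβ = (1+β²)·TP / ((1+β²)·TP + β²·FN + FP), with β²=1/4
= 1.25·8 / (1.25·8 + 0.25·17 + 3) = 0.580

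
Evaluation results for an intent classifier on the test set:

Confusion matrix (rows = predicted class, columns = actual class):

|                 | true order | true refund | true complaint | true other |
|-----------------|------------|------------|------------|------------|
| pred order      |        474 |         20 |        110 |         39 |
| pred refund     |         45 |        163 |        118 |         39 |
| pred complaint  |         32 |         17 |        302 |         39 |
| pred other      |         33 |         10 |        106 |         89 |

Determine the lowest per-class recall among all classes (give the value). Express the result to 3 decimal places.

0.432

Per-class recall (TP/(TP+FN)):
  order: TP=474, FN=45+32+33=110 → 474/584 = 0.8116
  refund: TP=163, FN=20+17+10=47 → 163/210 = 0.7762
  complaint: TP=302, FN=110+118+106=334 → 302/636 = 0.4748
  other: TP=89, FN=39+39+39=117 → 89/206 = 0.4320
Lowest is class 'other' with recall = 0.432.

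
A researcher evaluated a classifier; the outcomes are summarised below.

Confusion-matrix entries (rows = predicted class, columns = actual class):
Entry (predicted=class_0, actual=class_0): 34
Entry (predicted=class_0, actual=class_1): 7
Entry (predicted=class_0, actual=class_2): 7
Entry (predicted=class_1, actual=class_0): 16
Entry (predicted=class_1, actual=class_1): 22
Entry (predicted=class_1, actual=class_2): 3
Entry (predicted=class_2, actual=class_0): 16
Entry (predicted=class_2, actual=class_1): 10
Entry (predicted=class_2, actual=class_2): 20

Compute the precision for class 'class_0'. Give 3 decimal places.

precision = TP/(TP+FP).
class_0: TP=34, FP=7+7=14 → 34/48 = 0.7083

0.708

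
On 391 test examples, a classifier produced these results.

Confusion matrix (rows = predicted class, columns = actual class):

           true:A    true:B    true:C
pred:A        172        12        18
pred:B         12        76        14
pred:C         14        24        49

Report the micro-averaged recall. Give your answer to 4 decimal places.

Micro-averaging pools counts across classes: ΣTP=297, ΣFP=94, ΣFN=94.
Micro-recall = TP/(TP+FN) on pooled counts = 0.7596 (equals overall accuracy in single-label multiclass).

0.7596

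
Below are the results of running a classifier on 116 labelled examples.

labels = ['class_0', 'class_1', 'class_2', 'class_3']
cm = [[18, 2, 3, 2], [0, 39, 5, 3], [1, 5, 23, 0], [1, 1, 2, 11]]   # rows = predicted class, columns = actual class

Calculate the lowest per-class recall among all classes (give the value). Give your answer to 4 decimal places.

Per-class recall (TP/(TP+FN)):
  class_0: TP=18, FN=0+1+1=2 → 18/20 = 0.90000
  class_1: TP=39, FN=2+5+1=8 → 39/47 = 0.82979
  class_2: TP=23, FN=3+5+2=10 → 23/33 = 0.69697
  class_3: TP=11, FN=2+3+0=5 → 11/16 = 0.68750
Lowest is class 'class_3' with recall = 0.6875.

0.6875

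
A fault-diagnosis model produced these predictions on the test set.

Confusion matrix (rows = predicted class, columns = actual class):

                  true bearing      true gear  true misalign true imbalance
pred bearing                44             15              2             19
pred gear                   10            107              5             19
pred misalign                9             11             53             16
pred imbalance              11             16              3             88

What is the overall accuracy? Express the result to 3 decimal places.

0.682

Accuracy = trace / total = (44+107+53+88=292) / 428 = 292/428 = 0.682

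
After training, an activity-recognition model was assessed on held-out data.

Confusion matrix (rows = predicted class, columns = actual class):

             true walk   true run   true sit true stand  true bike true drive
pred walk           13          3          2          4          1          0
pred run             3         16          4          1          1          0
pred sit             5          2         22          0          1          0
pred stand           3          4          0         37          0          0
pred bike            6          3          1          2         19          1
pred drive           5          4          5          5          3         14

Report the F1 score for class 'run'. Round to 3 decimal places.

0.561

Take TP from the diagonal, FP from the rest of the 'run' prediction marginal, FN from the rest of the 'run' actual marginal.
F1 score = 2·TP/(2·TP+FP+FN).
run: TP=16, FP=3+4+1+1+0=9, FN=3+2+4+3+4=16 → 32/57 = 0.5614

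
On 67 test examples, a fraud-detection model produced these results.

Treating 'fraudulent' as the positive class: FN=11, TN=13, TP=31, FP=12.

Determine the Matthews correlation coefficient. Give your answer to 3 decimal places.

0.260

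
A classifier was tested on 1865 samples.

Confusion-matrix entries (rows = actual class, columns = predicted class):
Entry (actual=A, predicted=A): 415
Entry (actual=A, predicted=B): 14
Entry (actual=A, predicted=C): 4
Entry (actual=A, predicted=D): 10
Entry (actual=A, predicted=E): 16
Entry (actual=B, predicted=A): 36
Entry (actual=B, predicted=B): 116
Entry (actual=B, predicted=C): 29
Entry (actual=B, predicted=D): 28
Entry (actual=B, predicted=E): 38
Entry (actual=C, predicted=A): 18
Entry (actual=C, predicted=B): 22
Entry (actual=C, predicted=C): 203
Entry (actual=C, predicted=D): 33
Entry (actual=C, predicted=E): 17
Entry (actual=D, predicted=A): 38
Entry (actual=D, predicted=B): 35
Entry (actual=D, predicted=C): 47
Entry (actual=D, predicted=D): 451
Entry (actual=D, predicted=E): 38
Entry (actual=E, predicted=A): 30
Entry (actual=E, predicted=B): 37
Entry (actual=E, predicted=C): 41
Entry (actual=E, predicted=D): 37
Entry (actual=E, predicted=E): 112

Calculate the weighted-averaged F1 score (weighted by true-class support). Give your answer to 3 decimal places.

Per-class F1 score (2·TP/(2·TP+FP+FN)):
  A: TP=415, FP=36+18+38+30=122, FN=14+4+10+16=44 → 830/996 = 0.8333
  B: TP=116, FP=14+22+35+37=108, FN=36+29+28+38=131 → 232/471 = 0.4926
  C: TP=203, FP=4+29+47+41=121, FN=18+22+33+17=90 → 406/617 = 0.6580
  D: TP=451, FP=10+28+33+37=108, FN=38+35+47+38=158 → 902/1168 = 0.7723
  E: TP=112, FP=16+38+17+38=109, FN=30+37+41+37=145 → 224/478 = 0.4686
Weighted-F1 score = Σ (supportᵢ/N)·F1 scoreᵢ with N=1865: (459/1865)·0.8333 + (247/1865)·0.4926 + (293/1865)·0.6580 + (609/1865)·0.7723 + (257/1865)·0.4686 = 0.690

0.690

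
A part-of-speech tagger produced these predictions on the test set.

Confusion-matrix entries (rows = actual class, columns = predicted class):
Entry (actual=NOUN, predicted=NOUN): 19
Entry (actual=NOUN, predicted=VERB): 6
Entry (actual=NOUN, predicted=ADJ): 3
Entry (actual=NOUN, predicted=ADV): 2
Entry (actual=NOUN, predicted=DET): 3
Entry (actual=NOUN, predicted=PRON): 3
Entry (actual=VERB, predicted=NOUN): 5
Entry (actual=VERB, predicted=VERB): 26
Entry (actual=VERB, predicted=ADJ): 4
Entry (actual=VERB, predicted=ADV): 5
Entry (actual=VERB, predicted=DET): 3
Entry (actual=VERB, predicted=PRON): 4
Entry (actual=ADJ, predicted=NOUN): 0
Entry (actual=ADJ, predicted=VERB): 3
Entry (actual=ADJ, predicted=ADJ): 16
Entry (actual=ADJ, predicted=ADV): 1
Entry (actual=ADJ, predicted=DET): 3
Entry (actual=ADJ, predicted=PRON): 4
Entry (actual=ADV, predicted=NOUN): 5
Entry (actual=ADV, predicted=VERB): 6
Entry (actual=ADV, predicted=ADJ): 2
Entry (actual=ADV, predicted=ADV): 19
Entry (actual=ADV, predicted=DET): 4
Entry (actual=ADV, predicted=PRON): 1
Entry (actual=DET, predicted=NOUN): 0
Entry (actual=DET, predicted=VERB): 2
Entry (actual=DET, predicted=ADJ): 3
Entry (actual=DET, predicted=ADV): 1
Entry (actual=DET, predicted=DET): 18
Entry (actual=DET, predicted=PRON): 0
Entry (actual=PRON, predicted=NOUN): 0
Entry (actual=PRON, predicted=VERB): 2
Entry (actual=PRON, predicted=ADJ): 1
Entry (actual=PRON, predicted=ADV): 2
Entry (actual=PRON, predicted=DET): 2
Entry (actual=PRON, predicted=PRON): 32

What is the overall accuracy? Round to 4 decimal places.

0.6190

Accuracy = trace / total = (19+26+16+19+18+32=130) / 210 = 130/210 = 0.6190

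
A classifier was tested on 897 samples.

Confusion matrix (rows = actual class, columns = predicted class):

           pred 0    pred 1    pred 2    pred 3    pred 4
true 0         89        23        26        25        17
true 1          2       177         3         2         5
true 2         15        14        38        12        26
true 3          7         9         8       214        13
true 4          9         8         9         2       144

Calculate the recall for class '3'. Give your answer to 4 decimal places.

0.8526

One-vs-rest for '3': TP = diagonal; FP = other classes predicted '3'; FN = '3' predicted as other.
recall = TP/(TP+FN).
3: TP=214, FN=7+9+8+13=37 → 214/251 = 0.85259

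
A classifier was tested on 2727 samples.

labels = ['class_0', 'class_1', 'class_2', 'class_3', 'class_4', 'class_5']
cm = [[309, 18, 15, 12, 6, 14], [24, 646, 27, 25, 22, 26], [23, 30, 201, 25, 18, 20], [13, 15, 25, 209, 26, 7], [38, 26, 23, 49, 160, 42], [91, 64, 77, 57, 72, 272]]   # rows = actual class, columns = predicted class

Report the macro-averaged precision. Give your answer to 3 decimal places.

0.628

Per-class precision (TP/(TP+FP)):
  class_0: TP=309, FP=24+23+13+38+91=189 → 309/498 = 0.6205
  class_1: TP=646, FP=18+30+15+26+64=153 → 646/799 = 0.8085
  class_2: TP=201, FP=15+27+25+23+77=167 → 201/368 = 0.5462
  class_3: TP=209, FP=12+25+25+49+57=168 → 209/377 = 0.5544
  class_4: TP=160, FP=6+22+18+26+72=144 → 160/304 = 0.5263
  class_5: TP=272, FP=14+26+20+7+42=109 → 272/381 = 0.7139
Macro-precision = mean = (0.6205 + 0.8085 + 0.5462 + 0.5544 + 0.5263 + 0.7139) / 6 = 0.628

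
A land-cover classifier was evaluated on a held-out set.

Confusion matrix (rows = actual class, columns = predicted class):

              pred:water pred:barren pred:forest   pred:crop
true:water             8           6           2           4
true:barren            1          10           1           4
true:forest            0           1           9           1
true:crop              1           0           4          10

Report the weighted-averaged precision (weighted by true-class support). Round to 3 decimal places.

Per-class precision (TP/(TP+FP)):
  water: TP=8, FP=1+0+1=2 → 8/10 = 0.8000
  barren: TP=10, FP=6+1+0=7 → 10/17 = 0.5882
  forest: TP=9, FP=2+1+4=7 → 9/16 = 0.5625
  crop: TP=10, FP=4+4+1=9 → 10/19 = 0.5263
Weighted-precision = Σ (supportᵢ/N)·precisionᵢ with N=62: (20/62)·0.8000 + (16/62)·0.5882 + (11/62)·0.5625 + (15/62)·0.5263 = 0.637

0.637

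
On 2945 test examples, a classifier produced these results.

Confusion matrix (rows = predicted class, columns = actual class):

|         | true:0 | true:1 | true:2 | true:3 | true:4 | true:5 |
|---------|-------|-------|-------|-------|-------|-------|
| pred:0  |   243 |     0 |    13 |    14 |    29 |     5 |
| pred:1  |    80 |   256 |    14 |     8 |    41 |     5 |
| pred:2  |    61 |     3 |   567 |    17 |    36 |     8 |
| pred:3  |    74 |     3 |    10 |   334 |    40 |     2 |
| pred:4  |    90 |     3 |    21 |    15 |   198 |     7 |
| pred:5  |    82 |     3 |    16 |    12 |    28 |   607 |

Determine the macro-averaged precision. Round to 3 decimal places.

0.730

Per-class precision (TP/(TP+FP)):
  0: TP=243, FP=0+13+14+29+5=61 → 243/304 = 0.7993
  1: TP=256, FP=80+14+8+41+5=148 → 256/404 = 0.6337
  2: TP=567, FP=61+3+17+36+8=125 → 567/692 = 0.8194
  3: TP=334, FP=74+3+10+40+2=129 → 334/463 = 0.7214
  4: TP=198, FP=90+3+21+15+7=136 → 198/334 = 0.5928
  5: TP=607, FP=82+3+16+12+28=141 → 607/748 = 0.8115
Macro-precision = mean = (0.7993 + 0.6337 + 0.8194 + 0.7214 + 0.5928 + 0.8115) / 6 = 0.730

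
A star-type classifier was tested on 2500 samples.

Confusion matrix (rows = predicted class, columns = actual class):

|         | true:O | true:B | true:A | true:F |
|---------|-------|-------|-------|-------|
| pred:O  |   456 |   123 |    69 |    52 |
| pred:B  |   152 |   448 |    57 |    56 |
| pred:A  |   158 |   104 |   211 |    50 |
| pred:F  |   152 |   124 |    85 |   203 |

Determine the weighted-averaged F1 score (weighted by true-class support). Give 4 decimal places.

0.5351

Per-class F1 score (2·TP/(2·TP+FP+FN)):
  O: TP=456, FP=123+69+52=244, FN=152+158+152=462 → 912/1618 = 0.56366
  B: TP=448, FP=152+57+56=265, FN=123+104+124=351 → 896/1512 = 0.59259
  A: TP=211, FP=158+104+50=312, FN=69+57+85=211 → 422/945 = 0.44656
  F: TP=203, FP=152+124+85=361, FN=52+56+50=158 → 406/925 = 0.43892
Weighted-F1 score = Σ (supportᵢ/N)·F1 scoreᵢ with N=2500: (918/2500)·0.56366 + (799/2500)·0.59259 + (422/2500)·0.44656 + (361/2500)·0.43892 = 0.5351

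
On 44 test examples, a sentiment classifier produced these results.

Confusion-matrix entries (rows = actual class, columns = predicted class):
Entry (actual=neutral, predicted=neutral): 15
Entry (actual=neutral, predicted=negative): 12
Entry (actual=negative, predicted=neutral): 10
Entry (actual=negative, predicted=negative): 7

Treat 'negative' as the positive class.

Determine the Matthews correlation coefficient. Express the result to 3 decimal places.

MCC = (TP·TN − FP·FN) / √((TP+FP)(TP+FN)(TN+FP)(TN+FN))
Numerator = 7·15 − 12·10 = -15
Denominator = √(19·17·27·25) = √218025 = 466.9315
MCC = -15 / 466.9315 = -0.032

-0.032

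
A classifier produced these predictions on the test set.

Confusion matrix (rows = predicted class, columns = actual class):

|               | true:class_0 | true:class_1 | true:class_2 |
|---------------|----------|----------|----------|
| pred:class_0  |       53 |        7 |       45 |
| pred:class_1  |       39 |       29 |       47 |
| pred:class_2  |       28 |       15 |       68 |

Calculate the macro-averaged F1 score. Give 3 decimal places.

0.441

Per-class F1 score (2·TP/(2·TP+FP+FN)):
  class_0: TP=53, FP=7+45=52, FN=39+28=67 → 106/225 = 0.4711
  class_1: TP=29, FP=39+47=86, FN=7+15=22 → 58/166 = 0.3494
  class_2: TP=68, FP=28+15=43, FN=45+47=92 → 136/271 = 0.5018
Macro-F1 score = mean = (0.4711 + 0.3494 + 0.5018) / 3 = 0.441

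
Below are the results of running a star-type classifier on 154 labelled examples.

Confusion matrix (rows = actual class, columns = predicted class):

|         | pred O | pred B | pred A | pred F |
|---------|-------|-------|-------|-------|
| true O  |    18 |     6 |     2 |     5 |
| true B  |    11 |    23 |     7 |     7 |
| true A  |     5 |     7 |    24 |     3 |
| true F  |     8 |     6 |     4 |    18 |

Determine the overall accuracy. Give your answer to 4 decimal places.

0.5390

Accuracy = trace / total = (18+23+24+18=83) / 154 = 83/154 = 0.5390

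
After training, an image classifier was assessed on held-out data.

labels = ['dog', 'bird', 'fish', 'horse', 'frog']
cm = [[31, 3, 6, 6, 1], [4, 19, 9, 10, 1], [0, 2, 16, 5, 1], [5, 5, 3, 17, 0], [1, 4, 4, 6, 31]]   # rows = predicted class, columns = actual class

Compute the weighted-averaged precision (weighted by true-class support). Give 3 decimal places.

0.604

Per-class precision (TP/(TP+FP)):
  dog: TP=31, FP=3+6+6+1=16 → 31/47 = 0.6596
  bird: TP=19, FP=4+9+10+1=24 → 19/43 = 0.4419
  fish: TP=16, FP=0+2+5+1=8 → 16/24 = 0.6667
  horse: TP=17, FP=5+5+3+0=13 → 17/30 = 0.5667
  frog: TP=31, FP=1+4+4+6=15 → 31/46 = 0.6739
Weighted-precision = Σ (supportᵢ/N)·precisionᵢ with N=190: (41/190)·0.6596 + (33/190)·0.4419 + (38/190)·0.6667 + (44/190)·0.5667 + (34/190)·0.6739 = 0.604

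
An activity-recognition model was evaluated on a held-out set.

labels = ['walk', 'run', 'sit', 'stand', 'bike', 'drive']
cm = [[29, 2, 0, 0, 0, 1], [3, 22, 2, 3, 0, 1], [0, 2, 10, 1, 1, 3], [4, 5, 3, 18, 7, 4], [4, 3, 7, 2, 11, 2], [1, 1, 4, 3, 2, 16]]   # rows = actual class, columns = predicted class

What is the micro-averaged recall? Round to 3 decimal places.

0.599

Micro-averaging pools counts across classes: ΣTP=106, ΣFP=71, ΣFN=71.
Micro-recall = TP/(TP+FN) on pooled counts = 0.599 (equals overall accuracy in single-label multiclass).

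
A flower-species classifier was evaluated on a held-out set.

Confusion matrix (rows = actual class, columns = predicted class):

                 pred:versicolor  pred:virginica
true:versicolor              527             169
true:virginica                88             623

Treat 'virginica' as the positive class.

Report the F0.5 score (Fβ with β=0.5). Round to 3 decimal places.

Fβ = (1+β²)·TP / ((1+β²)·TP + β²·FN + FP), with β²=1/4
= 1.25·623 / (1.25·623 + 0.25·88 + 169) = 0.803

0.803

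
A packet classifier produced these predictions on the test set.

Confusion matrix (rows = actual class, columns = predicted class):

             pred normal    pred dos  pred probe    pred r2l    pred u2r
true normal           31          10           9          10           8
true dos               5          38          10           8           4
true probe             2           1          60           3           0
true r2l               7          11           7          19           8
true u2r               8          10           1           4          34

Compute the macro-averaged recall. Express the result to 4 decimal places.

Per-class recall (TP/(TP+FN)):
  normal: TP=31, FN=10+9+10+8=37 → 31/68 = 0.45588
  dos: TP=38, FN=5+10+8+4=27 → 38/65 = 0.58462
  probe: TP=60, FN=2+1+3+0=6 → 60/66 = 0.90909
  r2l: TP=19, FN=7+11+7+8=33 → 19/52 = 0.36538
  u2r: TP=34, FN=8+10+1+4=23 → 34/57 = 0.59649
Macro-recall = mean = (0.45588 + 0.58462 + 0.90909 + 0.36538 + 0.59649) / 5 = 0.5823

0.5823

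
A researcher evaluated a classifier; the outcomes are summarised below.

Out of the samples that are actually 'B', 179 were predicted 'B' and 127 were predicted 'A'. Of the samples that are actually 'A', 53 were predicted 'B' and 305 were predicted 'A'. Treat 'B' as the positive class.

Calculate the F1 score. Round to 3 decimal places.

0.665

Precision = TP/(TP+FP) = 179/232 = 0.7716
Recall = TP/(TP+FN) = 179/306 = 0.5850
F1 = 2·TP/(2·TP+FP+FN) = 358/538 = 0.665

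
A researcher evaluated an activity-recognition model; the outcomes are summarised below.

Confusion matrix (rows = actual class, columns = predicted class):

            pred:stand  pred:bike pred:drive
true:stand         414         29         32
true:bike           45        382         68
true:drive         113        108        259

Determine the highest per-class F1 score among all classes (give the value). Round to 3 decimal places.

0.791

Per-class F1 score (2·TP/(2·TP+FP+FN)):
  stand: TP=414, FP=45+113=158, FN=29+32=61 → 828/1047 = 0.7908
  bike: TP=382, FP=29+108=137, FN=45+68=113 → 764/1014 = 0.7535
  drive: TP=259, FP=32+68=100, FN=113+108=221 → 518/839 = 0.6174
Highest is class 'stand' with F1 score = 0.791.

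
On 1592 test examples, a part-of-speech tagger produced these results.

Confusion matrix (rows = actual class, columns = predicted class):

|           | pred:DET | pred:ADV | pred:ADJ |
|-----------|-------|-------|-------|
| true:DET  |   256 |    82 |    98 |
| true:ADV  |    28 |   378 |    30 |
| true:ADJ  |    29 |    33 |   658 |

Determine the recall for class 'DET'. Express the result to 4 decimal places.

Take TP from the diagonal, FP from the rest of the 'DET' prediction marginal, FN from the rest of the 'DET' actual marginal.
recall = TP/(TP+FN).
DET: TP=256, FN=82+98=180 → 256/436 = 0.58716

0.5872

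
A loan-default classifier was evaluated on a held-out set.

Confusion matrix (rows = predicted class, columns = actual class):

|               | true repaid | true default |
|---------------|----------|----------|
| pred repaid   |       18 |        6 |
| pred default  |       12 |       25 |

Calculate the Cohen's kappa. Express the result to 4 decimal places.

Observed agreement pₒ = trace/N = 43/61 = 0.70492
Expected agreement pₑ = Σ (rowᵢ·colᵢ)/N² = (30·24 + 31·37)/61² = 0.50175
κ = (pₒ − pₑ)/(1 − pₑ) = (0.70492 − 0.50175)/(1 − 0.50175) = 0.4078

0.4078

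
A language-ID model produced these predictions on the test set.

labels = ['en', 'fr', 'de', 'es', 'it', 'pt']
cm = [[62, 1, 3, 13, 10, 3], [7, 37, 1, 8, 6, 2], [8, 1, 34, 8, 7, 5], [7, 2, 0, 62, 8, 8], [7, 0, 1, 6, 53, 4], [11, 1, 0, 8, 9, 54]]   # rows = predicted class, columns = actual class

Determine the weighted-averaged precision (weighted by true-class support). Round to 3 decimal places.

0.676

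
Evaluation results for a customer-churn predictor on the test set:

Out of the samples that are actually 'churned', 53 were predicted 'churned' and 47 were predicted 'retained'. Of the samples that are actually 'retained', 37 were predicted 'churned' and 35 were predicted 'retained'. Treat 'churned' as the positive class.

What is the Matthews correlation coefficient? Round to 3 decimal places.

MCC = (TP·TN − FP·FN) / √((TP+FP)(TP+FN)(TN+FP)(TN+FN))
Numerator = 53·35 − 37·47 = 116
Denominator = √(90·100·72·82) = √53136000 = 7289.4444
MCC = 116 / 7289.4444 = 0.016

0.016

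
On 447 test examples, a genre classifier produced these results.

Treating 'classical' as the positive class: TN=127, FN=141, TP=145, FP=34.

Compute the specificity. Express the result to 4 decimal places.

Specificity = TN/(TN+FP) = 127/(127+34) = 0.7888

0.7888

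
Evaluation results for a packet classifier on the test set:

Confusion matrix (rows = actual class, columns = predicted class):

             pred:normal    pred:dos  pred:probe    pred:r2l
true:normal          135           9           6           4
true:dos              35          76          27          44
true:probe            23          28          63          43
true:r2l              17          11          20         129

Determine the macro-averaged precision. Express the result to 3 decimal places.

0.596

Per-class precision (TP/(TP+FP)):
  normal: TP=135, FP=35+23+17=75 → 135/210 = 0.6429
  dos: TP=76, FP=9+28+11=48 → 76/124 = 0.6129
  probe: TP=63, FP=6+27+20=53 → 63/116 = 0.5431
  r2l: TP=129, FP=4+44+43=91 → 129/220 = 0.5864
Macro-precision = mean = (0.6429 + 0.6129 + 0.5431 + 0.5864) / 4 = 0.596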